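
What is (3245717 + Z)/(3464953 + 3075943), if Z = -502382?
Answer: 2743335/6540896 ≈ 0.41941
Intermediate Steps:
(3245717 + Z)/(3464953 + 3075943) = (3245717 - 502382)/(3464953 + 3075943) = 2743335/6540896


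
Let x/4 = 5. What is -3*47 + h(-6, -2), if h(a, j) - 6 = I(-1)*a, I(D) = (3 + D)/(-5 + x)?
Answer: -679/5 ≈ -135.80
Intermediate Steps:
x = 20 (x = 4*5 = 20)
I(D) = ⅕ + D/15 (I(D) = (3 + D)/(-5 + 20) = (3 + D)/15 = (3 + D)*(1/15) = ⅕ + D/15)
h(a, j) = 6 + 2*a/15 (h(a, j) = 6 + (⅕ + (1/15)*(-1))*a = 6 + (⅕ - 1/15)*a = 6 + 2*a/15)
-3*47 + h(-6, -2) = -3*47 + (6 + (2/15)*(-6)) = -141 + (6 - ⅘) = -141 + 26/5 = -679/5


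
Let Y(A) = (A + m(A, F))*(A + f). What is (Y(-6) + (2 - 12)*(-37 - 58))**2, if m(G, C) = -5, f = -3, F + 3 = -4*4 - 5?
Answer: 1100401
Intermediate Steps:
F = -24 (F = -3 + (-4*4 - 5) = -3 + (-16 - 5) = -3 - 21 = -24)
Y(A) = (-5 + A)*(-3 + A) (Y(A) = (A - 5)*(A - 3) = (-5 + A)*(-3 + A))
(Y(-6) + (2 - 12)*(-37 - 58))**2 = ((15 + (-6)**2 - 8*(-6)) + (2 - 12)*(-37 - 58))**2 = ((15 + 36 + 48) - 10*(-95))**2 = (99 + 950)**2 = 1049**2 = 1100401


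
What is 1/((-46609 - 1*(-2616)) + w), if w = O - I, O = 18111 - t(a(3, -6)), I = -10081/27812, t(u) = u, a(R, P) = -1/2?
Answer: -1636/42341541 ≈ -3.8638e-5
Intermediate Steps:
a(R, P) = -½ (a(R, P) = -1*½ = -½)
I = -593/1636 (I = -10081*1/27812 = -593/1636 ≈ -0.36247)
O = 36223/2 (O = 18111 - 1*(-½) = 18111 + ½ = 36223/2 ≈ 18112.)
w = 29631007/1636 (w = 36223/2 - 1*(-593/1636) = 36223/2 + 593/1636 = 29631007/1636 ≈ 18112.)
1/((-46609 - 1*(-2616)) + w) = 1/((-46609 - 1*(-2616)) + 29631007/1636) = 1/((-46609 + 2616) + 29631007/1636) = 1/(-43993 + 29631007/1636) = 1/(-42341541/1636) = -1636/42341541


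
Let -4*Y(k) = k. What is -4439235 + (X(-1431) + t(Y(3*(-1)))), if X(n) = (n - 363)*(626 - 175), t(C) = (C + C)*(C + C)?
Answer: -20993307/4 ≈ -5.2483e+6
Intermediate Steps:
Y(k) = -k/4
t(C) = 4*C**2 (t(C) = (2*C)*(2*C) = 4*C**2)
X(n) = -163713 + 451*n (X(n) = (-363 + n)*451 = -163713 + 451*n)
-4439235 + (X(-1431) + t(Y(3*(-1)))) = -4439235 + ((-163713 + 451*(-1431)) + 4*(-3*(-1)/4)**2) = -4439235 + ((-163713 - 645381) + 4*(-1/4*(-3))**2) = -4439235 + (-809094 + 4*(3/4)**2) = -4439235 + (-809094 + 4*(9/16)) = -4439235 + (-809094 + 9/4) = -4439235 - 3236367/4 = -20993307/4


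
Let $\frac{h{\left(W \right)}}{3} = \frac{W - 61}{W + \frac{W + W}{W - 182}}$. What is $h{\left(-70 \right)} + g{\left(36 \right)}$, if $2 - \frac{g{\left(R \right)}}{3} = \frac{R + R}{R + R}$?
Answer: $\frac{5412}{625} \approx 8.6592$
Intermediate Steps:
$g{\left(R \right)} = 3$ ($g{\left(R \right)} = 6 - 3 \frac{R + R}{R + R} = 6 - 3 \frac{2 R}{2 R} = 6 - 3 \cdot 2 R \frac{1}{2 R} = 6 - 3 = 3$)
$h{\left(W \right)} = \frac{3 \left(-61 + W\right)}{W + \frac{2 W}{-182 + W}}$ ($h{\left(W \right)} = 3 \frac{W - 61}{W + \frac{W + W}{W - 182}} = 3 \frac{-61 + W}{W + \frac{2 W}{-182 + W}} = \frac{3 \left(-61 + W\right)}{W + \frac{2 W}{-182 + W}}$)
$h{\left(-70 \right)} + g{\left(36 \right)} = \frac{3 \left(11102 + \left(-70\right)^{2} - -17010\right)}{\left(-70\right) \left(-180 - 70\right)} + 3 = 3 \left(- \frac{1}{70}\right) \frac{1}{-250} \left(11102 + 4900 + 17010\right) + 3 = 3 \left(- \frac{1}{70}\right) \left(- \frac{1}{250}\right) 33012 + 3 = \frac{3537}{625} + 3 = \frac{5412}{625}$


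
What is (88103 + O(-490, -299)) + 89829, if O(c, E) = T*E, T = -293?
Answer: 265539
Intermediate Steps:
O(c, E) = -293*E
(88103 + O(-490, -299)) + 89829 = (88103 - 293*(-299)) + 89829 = (88103 + 87607) + 89829 = 175710 + 89829 = 265539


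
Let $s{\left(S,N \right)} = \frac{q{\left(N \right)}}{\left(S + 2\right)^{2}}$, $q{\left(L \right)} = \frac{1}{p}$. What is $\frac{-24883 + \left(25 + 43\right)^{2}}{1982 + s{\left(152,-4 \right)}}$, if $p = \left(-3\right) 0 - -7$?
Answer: $- \frac{1121079036}{109678595} \approx -10.221$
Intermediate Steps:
$p = 7$ ($p = 0 + 7 = 7$)
$q{\left(L \right)} = \frac{1}{7}$
$s{\left(S,N \right)} = \frac{1}{7 \left(2 + S\right)^{2}}$ ($s{\left(S,N \right)} = \frac{1}{7 \left(S + 2\right)^{2}} = \frac{1}{7 \left(2 + S\right)^{2}}$)
$\frac{-24883 + \left(25 + 43\right)^{2}}{1982 + s{\left(152,-4 \right)}} = \frac{-24883 + \left(25 + 43\right)^{2}}{1982 + \frac{1}{7 \left(2 + 152\right)^{2}}} = \frac{-24883 + 68^{2}}{1982 + \frac{1}{7 \cdot 23716}} = \frac{-24883 + 4624}{1982 + \frac{1}{7} \cdot \frac{1}{23716}} = - \frac{20259}{1982 + \frac{1}{166012}} = - \frac{20259}{\frac{329035785}{166012}} = \left(-20259\right) \frac{166012}{329035785} = - \frac{1121079036}{109678595}$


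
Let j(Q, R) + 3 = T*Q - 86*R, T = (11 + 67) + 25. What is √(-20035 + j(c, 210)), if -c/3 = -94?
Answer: 2*I*√2263 ≈ 95.142*I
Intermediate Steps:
c = 282 (c = -3*(-94) = 282)
T = 103 (T = 78 + 25 = 103)
j(Q, R) = -3 - 86*R + 103*Q (j(Q, R) = -3 + (103*Q - 86*R) = -3 + (-86*R + 103*Q) = -3 - 86*R + 103*Q)
√(-20035 + j(c, 210)) = √(-20035 + (-3 - 86*210 + 103*282)) = √(-20035 + (-3 - 18060 + 29046)) = √(-20035 + 10983) = √(-9052) = 2*I*√2263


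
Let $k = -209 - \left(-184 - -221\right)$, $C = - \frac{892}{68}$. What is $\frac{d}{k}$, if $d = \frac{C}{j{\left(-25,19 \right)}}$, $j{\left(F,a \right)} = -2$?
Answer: $- \frac{223}{8364} \approx -0.026662$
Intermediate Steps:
$C = - \frac{223}{17}$ ($C = \left(-892\right) \frac{1}{68} = - \frac{223}{17} \approx -13.118$)
$d = \frac{223}{34}$ ($d = - \frac{223}{17 \left(-2\right)} = \left(- \frac{223}{17}\right) \left(- \frac{1}{2}\right) = \frac{223}{34} \approx 6.5588$)
$k = -246$ ($k = -209 - \left(-184 + 221\right) = -209 - 37 = -246$)
$\frac{d}{k} = \frac{223}{34 \left(-246\right)} = \frac{223}{34} \left(- \frac{1}{246}\right) = - \frac{223}{8364}$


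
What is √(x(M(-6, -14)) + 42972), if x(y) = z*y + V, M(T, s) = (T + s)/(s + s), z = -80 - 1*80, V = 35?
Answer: 3*√233527/7 ≈ 207.11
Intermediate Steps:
z = -160 (z = -80 - 80 = -160)
M(T, s) = (T + s)/(2*s) (M(T, s) = (T + s)/((2*s)) = (T + s)*(1/(2*s)) = (T + s)/(2*s))
x(y) = 35 - 160*y (x(y) = -160*y + 35 = 35 - 160*y)
√(x(M(-6, -14)) + 42972) = √((35 - 80*(-6 - 14)/(-14)) + 42972) = √((35 - 80*(-1)*(-20)/14) + 42972) = √((35 - 160*5/7) + 42972) = √((35 - 800/7) + 42972) = √(-555/7 + 42972) = √(300249/7) = 3*√233527/7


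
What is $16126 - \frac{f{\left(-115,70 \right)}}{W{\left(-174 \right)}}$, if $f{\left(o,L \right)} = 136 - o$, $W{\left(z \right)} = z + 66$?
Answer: $\frac{1741859}{108} \approx 16128.0$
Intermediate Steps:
$W{\left(z \right)} = 66 + z$
$16126 - \frac{f{\left(-115,70 \right)}}{W{\left(-174 \right)}} = 16126 - \frac{136 - -115}{66 - 174} = 16126 - \frac{136 + 115}{-108} = 16126 - 251 \left(- \frac{1}{108}\right) = 16126 - - \frac{251}{108} = 16126 + \frac{251}{108} = \frac{1741859}{108}$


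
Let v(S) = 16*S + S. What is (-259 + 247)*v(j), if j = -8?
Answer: 1632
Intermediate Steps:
v(S) = 17*S
(-259 + 247)*v(j) = (-259 + 247)*(17*(-8)) = -12*(-136) = 1632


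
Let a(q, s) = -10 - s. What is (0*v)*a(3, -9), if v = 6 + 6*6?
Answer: 0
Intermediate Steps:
v = 42 (v = 6 + 36 = 42)
(0*v)*a(3, -9) = (0*42)*(-10 - 1*(-9)) = 0*(-10 + 9) = 0*(-1) = 0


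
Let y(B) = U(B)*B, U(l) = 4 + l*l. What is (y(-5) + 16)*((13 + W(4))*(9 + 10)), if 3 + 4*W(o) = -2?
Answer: -115197/4 ≈ -28799.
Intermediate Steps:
W(o) = -5/4 (W(o) = -3/4 + (1/4)*(-2) = -3/4 - 1/2 = -5/4)
U(l) = 4 + l**2
y(B) = B*(4 + B**2) (y(B) = (4 + B**2)*B = B*(4 + B**2))
(y(-5) + 16)*((13 + W(4))*(9 + 10)) = (-5*(4 + (-5)**2) + 16)*((13 - 5/4)*(9 + 10)) = (-5*(4 + 25) + 16)*((47/4)*19) = (-5*29 + 16)*(893/4) = (-145 + 16)*(893/4) = -129*893/4 = -115197/4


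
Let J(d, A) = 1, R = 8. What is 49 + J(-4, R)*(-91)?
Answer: -42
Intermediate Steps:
49 + J(-4, R)*(-91) = 49 + 1*(-91) = 49 - 91 = -42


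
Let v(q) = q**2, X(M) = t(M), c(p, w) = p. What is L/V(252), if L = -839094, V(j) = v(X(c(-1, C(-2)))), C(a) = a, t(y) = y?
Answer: -839094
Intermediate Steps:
X(M) = M
V(j) = 1 (V(j) = (-1)**2 = 1)
L/V(252) = -839094/1 = -839094*1 = -839094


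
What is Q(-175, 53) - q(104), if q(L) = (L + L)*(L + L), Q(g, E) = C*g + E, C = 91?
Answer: -59136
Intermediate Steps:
Q(g, E) = E + 91*g (Q(g, E) = 91*g + E = E + 91*g)
q(L) = 4*L² (q(L) = (2*L)*(2*L) = 4*L²)
Q(-175, 53) - q(104) = (53 + 91*(-175)) - 4*104² = (53 - 15925) - 4*10816 = -15872 - 1*43264 = -15872 - 43264 = -59136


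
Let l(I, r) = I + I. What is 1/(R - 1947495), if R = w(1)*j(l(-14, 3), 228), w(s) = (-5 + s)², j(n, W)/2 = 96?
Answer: -1/1944423 ≈ -5.1429e-7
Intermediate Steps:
l(I, r) = 2*I
j(n, W) = 192 (j(n, W) = 2*96 = 192)
R = 3072 (R = (-5 + 1)²*192 = (-4)²*192 = 16*192 = 3072)
1/(R - 1947495) = 1/(3072 - 1947495) = 1/(-1944423) = -1/1944423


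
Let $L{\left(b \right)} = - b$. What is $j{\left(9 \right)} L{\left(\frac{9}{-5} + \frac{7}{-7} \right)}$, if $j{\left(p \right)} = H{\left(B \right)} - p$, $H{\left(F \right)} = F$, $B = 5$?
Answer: $- \frac{56}{5} \approx -11.2$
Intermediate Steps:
$j{\left(p \right)} = 5 - p$
$j{\left(9 \right)} L{\left(\frac{9}{-5} + \frac{7}{-7} \right)} = \left(5 - 9\right) \left(- (\frac{9}{-5} + \frac{7}{-7})\right) = \left(5 - 9\right) \left(- (9 \left(- \frac{1}{5}\right) + 7 \left(- \frac{1}{7}\right))\right) = - 4 \left(- (- \frac{9}{5} - 1)\right) = - 4 \left(\left(-1\right) \left(- \frac{14}{5}\right)\right) = \left(-4\right) \frac{14}{5} = - \frac{56}{5}$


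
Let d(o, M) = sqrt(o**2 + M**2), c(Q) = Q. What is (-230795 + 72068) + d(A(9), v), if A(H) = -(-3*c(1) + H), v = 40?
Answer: -158727 + 2*sqrt(409) ≈ -1.5869e+5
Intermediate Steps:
A(H) = 3 - H (A(H) = -(-3*1 + H) = -(-3 + H) = 3 - H)
d(o, M) = sqrt(M**2 + o**2)
(-230795 + 72068) + d(A(9), v) = (-230795 + 72068) + sqrt(40**2 + (3 - 1*9)**2) = -158727 + sqrt(1600 + (3 - 9)**2) = -158727 + sqrt(1600 + (-6)**2) = -158727 + sqrt(1600 + 36) = -158727 + sqrt(1636) = -158727 + 2*sqrt(409)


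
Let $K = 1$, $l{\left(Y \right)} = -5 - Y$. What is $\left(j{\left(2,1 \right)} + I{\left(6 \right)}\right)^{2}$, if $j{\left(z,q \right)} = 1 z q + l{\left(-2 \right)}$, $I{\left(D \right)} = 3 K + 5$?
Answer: $49$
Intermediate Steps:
$I{\left(D \right)} = 8$ ($I{\left(D \right)} = 3 \cdot 1 + 5 = 3 + 5 = 8$)
$j{\left(z,q \right)} = -3 + q z$ ($j{\left(z,q \right)} = 1 z q - 3 = z q + \left(-5 + 2\right) = q z - 3 = -3 + q z$)
$\left(j{\left(2,1 \right)} + I{\left(6 \right)}\right)^{2} = \left(\left(-3 + 1 \cdot 2\right) + 8\right)^{2} = \left(\left(-3 + 2\right) + 8\right)^{2} = \left(-1 + 8\right)^{2} = 7^{2} = 49$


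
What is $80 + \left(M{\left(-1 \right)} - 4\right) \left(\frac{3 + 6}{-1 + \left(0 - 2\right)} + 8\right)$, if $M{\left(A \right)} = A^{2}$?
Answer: $65$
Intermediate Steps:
$80 + \left(M{\left(-1 \right)} - 4\right) \left(\frac{3 + 6}{-1 + \left(0 - 2\right)} + 8\right) = 80 + \left(\left(-1\right)^{2} - 4\right) \left(\frac{3 + 6}{-1 + \left(0 - 2\right)} + 8\right) = 80 + \left(1 - 4\right) \left(\frac{9}{-1 - 2} + 8\right) = 80 - 3 \left(\frac{9}{-3} + 8\right) = 80 - 3 \left(9 \left(- \frac{1}{3}\right) + 8\right) = 80 - 3 \left(-3 + 8\right) = 80 - 15 = 65$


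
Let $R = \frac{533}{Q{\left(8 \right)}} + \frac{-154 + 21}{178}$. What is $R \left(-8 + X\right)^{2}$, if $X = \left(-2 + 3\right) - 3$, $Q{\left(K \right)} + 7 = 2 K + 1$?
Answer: $\frac{467720}{89} \approx 5255.3$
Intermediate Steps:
$Q{\left(K \right)} = -6 + 2 K$ ($Q{\left(K \right)} = -7 + \left(2 K + 1\right) = -7 + \left(1 + 2 K\right) = -6 + 2 K$)
$R = \frac{23386}{445}$ ($R = \frac{533}{-6 + 2 \cdot 8} + \frac{-154 + 21}{178} = \frac{533}{-6 + 16} - \frac{133}{178} = \frac{533}{10} - \frac{133}{178} = \frac{23386}{445} \approx 52.553$)
$X = -2$ ($X = 1 - 3 = -2$)
$R \left(-8 + X\right)^{2} = \frac{23386 \left(-8 - 2\right)^{2}}{445} = \frac{23386 \left(-10\right)^{2}}{445} = \frac{23386}{445} \cdot 100 = \frac{467720}{89}$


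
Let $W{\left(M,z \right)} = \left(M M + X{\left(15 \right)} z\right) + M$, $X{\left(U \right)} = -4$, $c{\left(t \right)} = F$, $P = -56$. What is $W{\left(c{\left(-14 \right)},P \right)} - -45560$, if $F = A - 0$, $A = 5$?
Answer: $45814$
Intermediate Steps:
$F = 5$ ($F = 5 - 0 = 5 + 0 = 5$)
$c{\left(t \right)} = 5$
$W{\left(M,z \right)} = M + M^{2} - 4 z$ ($W{\left(M,z \right)} = \left(M M - 4 z\right) + M = \left(M^{2} - 4 z\right) + M = M + M^{2} - 4 z$)
$W{\left(c{\left(-14 \right)},P \right)} - -45560 = \left(5 + 5^{2} - -224\right) - -45560 = \left(5 + 25 + 224\right) + 45560 = 254 + 45560 = 45814$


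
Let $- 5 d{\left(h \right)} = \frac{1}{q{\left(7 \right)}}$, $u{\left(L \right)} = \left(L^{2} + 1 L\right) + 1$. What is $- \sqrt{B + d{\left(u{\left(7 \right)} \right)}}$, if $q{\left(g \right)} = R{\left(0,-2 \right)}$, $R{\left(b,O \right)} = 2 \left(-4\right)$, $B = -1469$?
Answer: $- \frac{i \sqrt{587590}}{20} \approx - 38.327 i$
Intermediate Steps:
$u{\left(L \right)} = 1 + L + L^{2}$ ($u{\left(L \right)} = \left(L^{2} + L\right) + 1 = \left(L + L^{2}\right) + 1 = 1 + L + L^{2}$)
$R{\left(b,O \right)} = -8$
$q{\left(g \right)} = -8$
$d{\left(h \right)} = \frac{1}{40}$ ($d{\left(h \right)} = - \frac{1}{5 \left(-8\right)} = \left(- \frac{1}{5}\right) \left(- \frac{1}{8}\right) = \frac{1}{40}$)
$- \sqrt{B + d{\left(u{\left(7 \right)} \right)}} = - \sqrt{-1469 + \frac{1}{40}} = - \sqrt{- \frac{58759}{40}} = - \frac{i \sqrt{587590}}{20}$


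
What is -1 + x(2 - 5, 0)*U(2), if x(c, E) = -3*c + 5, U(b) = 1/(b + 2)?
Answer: 5/2 ≈ 2.5000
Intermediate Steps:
U(b) = 1/(2 + b)
x(c, E) = 5 - 3*c
-1 + x(2 - 5, 0)*U(2) = -1 + (5 - 3*(2 - 5))/(2 + 2) = -1 + (5 - 3*(-3))/4 = -1 + (5 + 9)*(¼) = -1 + 14*(¼) = -1 + 7/2 = 5/2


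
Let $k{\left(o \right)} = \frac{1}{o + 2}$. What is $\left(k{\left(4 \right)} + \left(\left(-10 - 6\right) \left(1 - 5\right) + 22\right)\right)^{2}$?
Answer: $\frac{267289}{36} \approx 7424.7$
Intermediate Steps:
$k{\left(o \right)} = \frac{1}{2 + o}$
$\left(k{\left(4 \right)} + \left(\left(-10 - 6\right) \left(1 - 5\right) + 22\right)\right)^{2} = \left(\frac{1}{2 + 4} + \left(\left(-10 - 6\right) \left(1 - 5\right) + 22\right)\right)^{2} = \left(\frac{1}{6} - \left(-22 + 16 \left(1 - 5\right)\right)\right)^{2} = \left(\frac{1}{6} + \left(\left(-16\right) \left(-4\right) + 22\right)\right)^{2} = \left(\frac{1}{6} + \left(64 + 22\right)\right)^{2} = \left(\frac{1}{6} + 86\right)^{2} = \left(\frac{517}{6}\right)^{2} = \frac{267289}{36}$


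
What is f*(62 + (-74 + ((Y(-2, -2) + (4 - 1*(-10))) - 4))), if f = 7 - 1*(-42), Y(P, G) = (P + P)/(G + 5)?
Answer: -490/3 ≈ -163.33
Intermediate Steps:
Y(P, G) = 2*P/(5 + G) (Y(P, G) = (2*P)/(5 + G) = 2*P/(5 + G))
f = 49 (f = 7 + 42 = 49)
f*(62 + (-74 + ((Y(-2, -2) + (4 - 1*(-10))) - 4))) = 49*(62 + (-74 + ((2*(-2)/(5 - 2) + (4 - 1*(-10))) - 4))) = 49*(62 + (-74 + ((2*(-2)/3 + (4 + 10)) - 4))) = 49*(62 + (-74 + ((2*(-2)*(⅓) + 14) - 4))) = 49*(62 + (-74 + ((-4/3 + 14) - 4))) = 49*(62 + (-74 + (38/3 - 4))) = 49*(62 + (-74 + 26/3)) = 49*(62 - 196/3) = 49*(-10/3) = -490/3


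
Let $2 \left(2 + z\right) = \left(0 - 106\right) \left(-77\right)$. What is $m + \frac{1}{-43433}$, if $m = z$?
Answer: $\frac{177163206}{43433} \approx 4079.0$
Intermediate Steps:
$z = 4079$ ($z = -2 + \frac{\left(0 - 106\right) \left(-77\right)}{2} = -2 + \frac{\left(-106\right) \left(-77\right)}{2} = -2 + \frac{1}{2} \cdot 8162 = -2 + 4081 = 4079$)
$m = 4079$
$m + \frac{1}{-43433} = 4079 + \frac{1}{-43433} = 4079 - \frac{1}{43433} = \frac{177163206}{43433}$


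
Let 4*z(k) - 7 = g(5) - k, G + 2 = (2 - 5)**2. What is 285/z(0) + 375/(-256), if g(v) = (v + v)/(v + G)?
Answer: 1733415/12032 ≈ 144.07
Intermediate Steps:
G = 7 (G = -2 + (2 - 5)**2 = -2 + (-3)**2 = -2 + 9 = 7)
g(v) = 2*v/(7 + v) (g(v) = (v + v)/(v + 7) = (2*v)/(7 + v) = 2*v/(7 + v))
z(k) = 47/24 - k/4 (z(k) = 7/4 + (2*5/(7 + 5) - k)/4 = 7/4 + (2*5/12 - k)/4 = 7/4 + (2*5*(1/12) - k)/4 = 7/4 + (5/6 - k)/4 = 7/4 + (5/24 - k/4) = 47/24 - k/4)
285/z(0) + 375/(-256) = 285/(47/24 - 1/4*0) + 375/(-256) = 285/(47/24 + 0) + 375*(-1/256) = 285/(47/24) - 375/256 = 285*(24/47) - 375/256 = 6840/47 - 375/256 = 1733415/12032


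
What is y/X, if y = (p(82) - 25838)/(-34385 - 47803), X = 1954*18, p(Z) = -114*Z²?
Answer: 396187/1445358168 ≈ 0.00027411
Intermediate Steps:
X = 35172
y = 396187/41094 (y = (-114*82² - 25838)/(-34385 - 47803) = (-114*6724 - 25838)/(-82188) = (-766536 - 25838)*(-1/82188) = -792374*(-1/82188) = 396187/41094 ≈ 9.6410)
y/X = (396187/41094)/35172 = (396187/41094)*(1/35172) = 396187/1445358168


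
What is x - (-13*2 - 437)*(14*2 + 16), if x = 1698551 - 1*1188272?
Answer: 530651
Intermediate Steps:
x = 510279 (x = 1698551 - 1188272 = 510279)
x - (-13*2 - 437)*(14*2 + 16) = 510279 - (-13*2 - 437)*(14*2 + 16) = 510279 - (-26 - 437)*(28 + 16) = 510279 - (-463)*44 = 510279 - 1*(-20372) = 510279 + 20372 = 530651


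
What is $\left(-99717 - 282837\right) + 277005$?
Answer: $-105549$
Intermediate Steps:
$\left(-99717 - 282837\right) + 277005 = -382554 + 277005 = -105549$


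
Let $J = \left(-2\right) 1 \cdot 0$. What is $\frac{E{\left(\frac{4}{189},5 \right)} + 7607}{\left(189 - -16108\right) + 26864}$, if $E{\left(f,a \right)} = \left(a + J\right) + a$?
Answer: $\frac{2539}{14387} \approx 0.17648$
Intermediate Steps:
$J = 0$ ($J = \left(-2\right) 0 = 0$)
$E{\left(f,a \right)} = 2 a$ ($E{\left(f,a \right)} = \left(a + 0\right) + a = a + a = 2 a$)
$\frac{E{\left(\frac{4}{189},5 \right)} + 7607}{\left(189 - -16108\right) + 26864} = \frac{2 \cdot 5 + 7607}{\left(189 - -16108\right) + 26864} = \frac{10 + 7607}{\left(189 + 16108\right) + 26864} = \frac{7617}{16297 + 26864} = \frac{7617}{43161} = 7617 \cdot \frac{1}{43161} = \frac{2539}{14387}$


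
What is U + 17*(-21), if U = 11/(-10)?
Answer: -3581/10 ≈ -358.10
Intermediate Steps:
U = -11/10 (U = 11*(-1/10) = -11/10 ≈ -1.1000)
U + 17*(-21) = -11/10 + 17*(-21) = -11/10 - 357 = -3581/10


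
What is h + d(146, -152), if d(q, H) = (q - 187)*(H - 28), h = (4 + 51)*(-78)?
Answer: 3090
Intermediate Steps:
h = -4290 (h = 55*(-78) = -4290)
d(q, H) = (-187 + q)*(-28 + H)
h + d(146, -152) = -4290 + (5236 - 187*(-152) - 28*146 - 152*146) = -4290 + (5236 + 28424 - 4088 - 22192) = -4290 + 7380 = 3090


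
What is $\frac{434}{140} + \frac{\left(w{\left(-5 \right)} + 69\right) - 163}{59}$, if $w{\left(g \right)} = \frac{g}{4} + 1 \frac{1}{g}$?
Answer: $\frac{1749}{1180} \approx 1.4822$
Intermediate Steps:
$w{\left(g \right)} = \frac{1}{g} + \frac{g}{4}$ ($w{\left(g \right)} = g \frac{1}{4} + \frac{1}{g} = \frac{g}{4} + \frac{1}{g} = \frac{1}{g} + \frac{g}{4}$)
$\frac{434}{140} + \frac{\left(w{\left(-5 \right)} + 69\right) - 163}{59} = \frac{434}{140} + \frac{\left(\left(\frac{1}{-5} + \frac{1}{4} \left(-5\right)\right) + 69\right) - 163}{59} = 434 \cdot \frac{1}{140} + \left(\left(\left(- \frac{1}{5} - \frac{5}{4}\right) + 69\right) - 163\right) \frac{1}{59} = \frac{31}{10} + \left(\left(- \frac{29}{20} + 69\right) - 163\right) \frac{1}{59} = \frac{31}{10} + \left(\frac{1351}{20} - 163\right) \frac{1}{59} = \frac{31}{10} - \frac{1909}{1180} = \frac{1749}{1180}$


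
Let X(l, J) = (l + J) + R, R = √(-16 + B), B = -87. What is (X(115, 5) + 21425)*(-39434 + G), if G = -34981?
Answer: -1603271175 - 74415*I*√103 ≈ -1.6033e+9 - 7.5523e+5*I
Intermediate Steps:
R = I*√103 (R = √(-16 - 87) = √(-103) = I*√103 ≈ 10.149*I)
X(l, J) = J + l + I*√103 (X(l, J) = (l + J) + I*√103 = (J + l) + I*√103 = J + l + I*√103)
(X(115, 5) + 21425)*(-39434 + G) = ((5 + 115 + I*√103) + 21425)*(-39434 - 34981) = ((120 + I*√103) + 21425)*(-74415) = (21545 + I*√103)*(-74415) = -1603271175 - 74415*I*√103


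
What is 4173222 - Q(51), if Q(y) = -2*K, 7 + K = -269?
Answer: 4172670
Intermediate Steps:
K = -276 (K = -7 - 269 = -276)
Q(y) = 552 (Q(y) = -2*(-276) = 552)
4173222 - Q(51) = 4173222 - 1*552 = 4173222 - 552 = 4172670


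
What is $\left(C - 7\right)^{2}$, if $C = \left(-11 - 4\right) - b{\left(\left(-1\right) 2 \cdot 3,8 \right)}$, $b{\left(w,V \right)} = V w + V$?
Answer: $324$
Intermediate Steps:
$b{\left(w,V \right)} = V + V w$
$C = 25$ ($C = \left(-11 - 4\right) - 8 \left(1 + \left(-1\right) 2 \cdot 3\right) = \left(-11 - 4\right) - 8 \left(1 - 6\right) = -15 - 8 \left(1 - 6\right) = -15 - 8 \left(-5\right) = -15 - -40 = -15 + 40 = 25$)
$\left(C - 7\right)^{2} = \left(25 - 7\right)^{2} = 18^{2} = 324$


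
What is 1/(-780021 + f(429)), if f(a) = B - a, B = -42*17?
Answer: -1/781164 ≈ -1.2801e-6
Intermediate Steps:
B = -714
f(a) = -714 - a
1/(-780021 + f(429)) = 1/(-780021 + (-714 - 1*429)) = 1/(-780021 + (-714 - 429)) = 1/(-780021 - 1143) = 1/(-781164) = -1/781164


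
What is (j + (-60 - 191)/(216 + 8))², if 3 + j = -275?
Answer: 3909125529/50176 ≈ 77908.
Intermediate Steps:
j = -278 (j = -3 - 275 = -278)
(j + (-60 - 191)/(216 + 8))² = (-278 + (-60 - 191)/(216 + 8))² = (-278 - 251/224)² = (-62523/224)² = 3909125529/50176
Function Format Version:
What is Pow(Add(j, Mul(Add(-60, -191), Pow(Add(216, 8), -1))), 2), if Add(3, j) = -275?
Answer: Rational(3909125529, 50176) ≈ 77908.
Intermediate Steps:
j = -278 (j = Add(-3, -275) = -278)
Pow(Add(j, Mul(Add(-60, -191), Pow(Add(216, 8), -1))), 2) = Pow(Add(-278, Mul(Add(-60, -191), Pow(Add(216, 8), -1))), 2) = Pow(Add(-278, Mul(-251, Pow(224, -1))), 2) = Pow(Add(-278, Mul(-251, Rational(1, 224))), 2) = Pow(Add(-278, Rational(-251, 224)), 2) = Pow(Rational(-62523, 224), 2) = Rational(3909125529, 50176)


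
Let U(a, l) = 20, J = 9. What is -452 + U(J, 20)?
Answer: -432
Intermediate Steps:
-452 + U(J, 20) = -452 + 20 = -432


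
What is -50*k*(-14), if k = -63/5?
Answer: -8820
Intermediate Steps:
k = -63/5 (k = -63*⅕ = -63/5 ≈ -12.600)
-50*k*(-14) = -50*(-63/5)*(-14) = 630*(-14) = -8820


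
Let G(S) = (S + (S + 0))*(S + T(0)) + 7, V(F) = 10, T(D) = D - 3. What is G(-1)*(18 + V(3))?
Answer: 420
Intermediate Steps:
T(D) = -3 + D
G(S) = 7 + 2*S*(-3 + S) (G(S) = (S + (S + 0))*(S + (-3 + 0)) + 7 = (S + S)*(S - 3) + 7 = (2*S)*(-3 + S) + 7 = 2*S*(-3 + S) + 7 = 7 + 2*S*(-3 + S))
G(-1)*(18 + V(3)) = (7 - 6*(-1) + 2*(-1)**2)*(18 + 10) = (7 + 6 + 2*1)*28 = (7 + 6 + 2)*28 = 15*28 = 420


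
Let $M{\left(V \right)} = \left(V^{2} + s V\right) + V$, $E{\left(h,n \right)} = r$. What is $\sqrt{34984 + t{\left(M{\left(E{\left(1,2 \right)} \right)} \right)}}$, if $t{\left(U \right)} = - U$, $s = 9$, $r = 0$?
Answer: $2 \sqrt{8746} \approx 187.04$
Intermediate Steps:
$E{\left(h,n \right)} = 0$
$M{\left(V \right)} = V^{2} + 10 V$ ($M{\left(V \right)} = \left(V^{2} + 9 V\right) + V = V^{2} + 10 V$)
$\sqrt{34984 + t{\left(M{\left(E{\left(1,2 \right)} \right)} \right)}} = \sqrt{34984 - 0 \left(10 + 0\right)} = \sqrt{34984 - 0 \cdot 10} = \sqrt{34984 - 0} = \sqrt{34984 + 0} = \sqrt{34984} = 2 \sqrt{8746}$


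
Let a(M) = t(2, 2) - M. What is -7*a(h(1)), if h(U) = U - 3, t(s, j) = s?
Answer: -28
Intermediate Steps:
h(U) = -3 + U
a(M) = 2 - M
-7*a(h(1)) = -7*(2 - (-3 + 1)) = -7*(2 - 1*(-2)) = -7*(2 + 2) = -7*4 = -28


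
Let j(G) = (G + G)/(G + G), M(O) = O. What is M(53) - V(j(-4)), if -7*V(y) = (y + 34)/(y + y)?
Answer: 111/2 ≈ 55.500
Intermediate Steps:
j(G) = 1 (j(G) = (2*G)/((2*G)) = (2*G)*(1/(2*G)) = 1)
V(y) = -(34 + y)/(14*y) (V(y) = -(y + 34)/(7*(y + y)) = -(34 + y)/(7*(2*y)) = -(34 + y)*1/(2*y)/7 = -(34 + y)/(14*y))
M(53) - V(j(-4)) = 53 - (-34 - 1*1)/(14*1) = 53 - (-34 - 1)/14 = 53 - (-35)/14 = 53 - 1*(-5/2) = 53 + 5/2 = 111/2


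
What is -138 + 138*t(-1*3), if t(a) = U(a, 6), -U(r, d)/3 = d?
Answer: -2622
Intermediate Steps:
U(r, d) = -3*d
t(a) = -18 (t(a) = -3*6 = -18)
-138 + 138*t(-1*3) = -138 + 138*(-18) = -138 - 2484 = -2622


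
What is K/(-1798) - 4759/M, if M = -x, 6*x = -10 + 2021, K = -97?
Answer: 51535159/3615778 ≈ 14.253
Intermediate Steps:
x = 2011/6 (x = (-10 + 2021)/6 = (1/6)*2011 = 2011/6 ≈ 335.17)
M = -2011/6 (M = -1*2011/6 = -2011/6 ≈ -335.17)
K/(-1798) - 4759/M = -97/(-1798) - 4759/(-2011/6) = -97*(-1/1798) - 4759*(-6/2011) = 97/1798 + 28554/2011 = 51535159/3615778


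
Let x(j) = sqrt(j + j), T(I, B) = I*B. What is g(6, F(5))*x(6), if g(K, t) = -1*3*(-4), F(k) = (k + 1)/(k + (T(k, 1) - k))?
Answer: 24*sqrt(3) ≈ 41.569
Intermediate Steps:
T(I, B) = B*I
x(j) = sqrt(2)*sqrt(j) (x(j) = sqrt(2*j) = sqrt(2)*sqrt(j))
F(k) = (1 + k)/k (F(k) = (k + 1)/(k + (1*k - k)) = (1 + k)/(k + (k - k)) = (1 + k)/(k + 0) = (1 + k)/k)
g(K, t) = 12 (g(K, t) = -3*(-4) = 12)
g(6, F(5))*x(6) = 12*(sqrt(2)*sqrt(6)) = 12*(2*sqrt(3)) = 24*sqrt(3)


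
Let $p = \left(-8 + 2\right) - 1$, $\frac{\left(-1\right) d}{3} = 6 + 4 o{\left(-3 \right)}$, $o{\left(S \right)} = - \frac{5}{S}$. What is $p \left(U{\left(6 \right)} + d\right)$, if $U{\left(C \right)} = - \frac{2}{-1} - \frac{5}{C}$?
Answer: $\frac{1547}{6} \approx 257.83$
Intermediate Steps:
$U{\left(C \right)} = 2 - \frac{5}{C}$ ($U{\left(C \right)} = \left(-2\right) \left(-1\right) - \frac{5}{C} = 2 - \frac{5}{C}$)
$d = -38$ ($d = - 3 \left(6 + 4 \left(- \frac{5}{-3}\right)\right) = - 3 \left(6 + 4 \left(\left(-5\right) \left(- \frac{1}{3}\right)\right)\right) = - 3 \left(6 + 4 \cdot \frac{5}{3}\right) = - 3 \left(6 + \frac{20}{3}\right) = \left(-3\right) \frac{38}{3} = -38$)
$p = -7$ ($p = -6 - 1 = -7$)
$p \left(U{\left(6 \right)} + d\right) = - 7 \left(\left(2 - \frac{5}{6}\right) - 38\right) = - 7 \left(\frac{7}{6} - 38\right) = \left(-7\right) \left(- \frac{221}{6}\right) = \frac{1547}{6}$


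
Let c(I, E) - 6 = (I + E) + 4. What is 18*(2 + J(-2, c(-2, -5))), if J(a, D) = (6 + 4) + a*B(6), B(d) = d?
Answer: 0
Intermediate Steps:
c(I, E) = 10 + E + I (c(I, E) = 6 + ((I + E) + 4) = 6 + ((E + I) + 4) = 6 + (4 + E + I) = 10 + E + I)
J(a, D) = 10 + 6*a (J(a, D) = (6 + 4) + a*6 = 10 + 6*a)
18*(2 + J(-2, c(-2, -5))) = 18*(2 + (10 + 6*(-2))) = 18*(2 + (10 - 12)) = 18*(2 - 2) = 18*0 = 0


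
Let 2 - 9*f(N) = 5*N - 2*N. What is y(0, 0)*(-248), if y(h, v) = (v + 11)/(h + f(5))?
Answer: 24552/13 ≈ 1888.6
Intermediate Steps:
f(N) = 2/9 - N/3 (f(N) = 2/9 - (5*N - 2*N)/9 = 2/9 - N/3)
y(h, v) = (11 + v)/(-13/9 + h) (y(h, v) = (v + 11)/(h + (2/9 - ⅓*5)) = (11 + v)/(h + (2/9 - 5/3)) = (11 + v)/(h - 13/9) = (11 + v)/(-13/9 + h))
y(0, 0)*(-248) = (9*(11 + 0)/(-13 + 9*0))*(-248) = (9*11/(-13 + 0))*(-248) = (9*11/(-13))*(-248) = (9*(-1/13)*11)*(-248) = -99/13*(-248) = 24552/13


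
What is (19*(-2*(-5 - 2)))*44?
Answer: 11704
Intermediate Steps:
(19*(-2*(-5 - 2)))*44 = (19*(-2*(-7)))*44 = (19*14)*44 = 266*44 = 11704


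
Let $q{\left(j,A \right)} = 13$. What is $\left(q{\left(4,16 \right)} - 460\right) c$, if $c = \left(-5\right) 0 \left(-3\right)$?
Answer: $0$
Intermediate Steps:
$c = 0$ ($c = 0 \left(-3\right) = 0$)
$\left(q{\left(4,16 \right)} - 460\right) c = \left(13 - 460\right) 0 = \left(-447\right) 0 = 0$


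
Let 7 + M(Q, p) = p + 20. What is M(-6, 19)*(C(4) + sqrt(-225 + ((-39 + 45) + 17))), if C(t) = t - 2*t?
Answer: -128 + 32*I*sqrt(202) ≈ -128.0 + 454.81*I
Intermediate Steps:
M(Q, p) = 13 + p (M(Q, p) = -7 + (p + 20) = -7 + (20 + p) = 13 + p)
C(t) = -t
M(-6, 19)*(C(4) + sqrt(-225 + ((-39 + 45) + 17))) = (13 + 19)*(-1*4 + sqrt(-225 + ((-39 + 45) + 17))) = 32*(-4 + sqrt(-225 + (6 + 17))) = 32*(-4 + sqrt(-225 + 23)) = 32*(-4 + sqrt(-202)) = 32*(-4 + I*sqrt(202)) = -128 + 32*I*sqrt(202)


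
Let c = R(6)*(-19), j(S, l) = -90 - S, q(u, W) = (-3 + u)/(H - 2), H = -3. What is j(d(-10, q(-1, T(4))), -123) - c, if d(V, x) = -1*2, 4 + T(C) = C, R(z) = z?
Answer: 26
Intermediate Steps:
T(C) = -4 + C
q(u, W) = 3/5 - u/5 (q(u, W) = (-3 + u)/(-3 - 2) = (-3 + u)/(-5) = (-3 + u)*(-1/5) = 3/5 - u/5)
d(V, x) = -2
c = -114 (c = 6*(-19) = -114)
j(d(-10, q(-1, T(4))), -123) - c = (-90 - 1*(-2)) - 1*(-114) = (-90 + 2) + 114 = -88 + 114 = 26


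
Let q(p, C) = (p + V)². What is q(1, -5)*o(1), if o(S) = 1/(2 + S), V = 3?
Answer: 16/3 ≈ 5.3333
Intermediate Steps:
q(p, C) = (3 + p)² (q(p, C) = (p + 3)² = (3 + p)²)
q(1, -5)*o(1) = (3 + 1)²/(2 + 1) = 4²/3 = 16*(⅓) = 16/3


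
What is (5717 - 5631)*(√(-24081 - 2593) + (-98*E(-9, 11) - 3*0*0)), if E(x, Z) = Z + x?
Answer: -16856 + 86*I*√26674 ≈ -16856.0 + 14046.0*I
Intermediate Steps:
(5717 - 5631)*(√(-24081 - 2593) + (-98*E(-9, 11) - 3*0*0)) = (5717 - 5631)*(√(-24081 - 2593) + (-98*(11 - 9) - 3*0*0)) = 86*(√(-26674) + (-98*2 + 0*0)) = 86*(I*√26674 + (-196 + 0)) = 86*(I*√26674 - 196) = 86*(-196 + I*√26674) = -16856 + 86*I*√26674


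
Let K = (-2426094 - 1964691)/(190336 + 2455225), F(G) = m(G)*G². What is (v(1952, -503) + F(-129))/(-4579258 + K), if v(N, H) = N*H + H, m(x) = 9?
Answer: 2202667632990/12114710764523 ≈ 0.18182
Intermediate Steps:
F(G) = 9*G²
v(N, H) = H + H*N (v(N, H) = H*N + H = H + H*N)
K = -4390785/2645561 ≈ -1.6597
(v(1952, -503) + F(-129))/(-4579258 + K) = (-503*(1 + 1952) + 9*(-129)²)/(-4579258 - 4390785/2645561) = (-503*1953 + 9*16641)/(-12114710764523/2645561) = (-982359 + 149769)*(-2645561/12114710764523) = -832590*(-2645561/12114710764523) = 2202667632990/12114710764523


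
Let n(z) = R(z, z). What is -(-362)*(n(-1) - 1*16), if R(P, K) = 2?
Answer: -5068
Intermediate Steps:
n(z) = 2
-(-362)*(n(-1) - 1*16) = -(-362)*(2 - 1*16) = -(-362)*(2 - 16) = -(-362)*(-14) = -362*14 = -5068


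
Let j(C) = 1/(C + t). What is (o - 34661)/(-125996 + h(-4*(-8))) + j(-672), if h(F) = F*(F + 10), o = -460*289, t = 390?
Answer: 23569415/17575932 ≈ 1.3410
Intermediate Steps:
o = -132940
h(F) = F*(10 + F)
j(C) = 1/(390 + C) (j(C) = 1/(C + 390) = 1/(390 + C))
(o - 34661)/(-125996 + h(-4*(-8))) + j(-672) = (-132940 - 34661)/(-125996 + (-4*(-8))*(10 - 4*(-8))) + 1/(390 - 672) = -167601/(-125996 + 32*(10 + 32)) + 1/(-282) = -167601/(-125996 + 32*42) - 1/282 = -167601/(-125996 + 1344) - 1/282 = -167601/(-124652) - 1/282 = -167601*(-1/124652) - 1/282 = 167601/124652 - 1/282 = 23569415/17575932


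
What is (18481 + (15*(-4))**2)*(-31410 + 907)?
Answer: -673536743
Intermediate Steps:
(18481 + (15*(-4))**2)*(-31410 + 907) = (18481 + (-60)**2)*(-30503) = (18481 + 3600)*(-30503) = 22081*(-30503) = -673536743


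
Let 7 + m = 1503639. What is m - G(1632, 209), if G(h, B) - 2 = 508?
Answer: 1503122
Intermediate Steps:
m = 1503632 (m = -7 + 1503639 = 1503632)
G(h, B) = 510 (G(h, B) = 2 + 508 = 510)
m - G(1632, 209) = 1503632 - 1*510 = 1503632 - 510 = 1503122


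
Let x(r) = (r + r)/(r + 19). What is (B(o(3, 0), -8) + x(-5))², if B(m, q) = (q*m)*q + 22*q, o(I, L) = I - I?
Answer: 1530169/49 ≈ 31228.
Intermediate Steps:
o(I, L) = 0
x(r) = 2*r/(19 + r) (x(r) = (2*r)/(19 + r) = 2*r/(19 + r))
B(m, q) = 22*q + m*q² (B(m, q) = (m*q)*q + 22*q = m*q² + 22*q = 22*q + m*q²)
(B(o(3, 0), -8) + x(-5))² = (-8*(22 + 0*(-8)) + 2*(-5)/(19 - 5))² = (-8*(22 + 0) + 2*(-5)/14)² = (-8*22 + 2*(-5)*(1/14))² = (-176 - 5/7)² = (-1237/7)² = 1530169/49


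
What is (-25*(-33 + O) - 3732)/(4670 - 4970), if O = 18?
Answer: 1119/100 ≈ 11.190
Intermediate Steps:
(-25*(-33 + O) - 3732)/(4670 - 4970) = (-25*(-33 + 18) - 3732)/(4670 - 4970) = (-25*(-15) - 3732)/(-300) = (375 - 3732)*(-1/300) = -3357*(-1/300) = 1119/100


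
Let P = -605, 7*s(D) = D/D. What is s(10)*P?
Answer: -605/7 ≈ -86.429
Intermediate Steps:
s(D) = ⅐ (s(D) = (D/D)/7 = (⅐)*1 = ⅐)
s(10)*P = (⅐)*(-605) = -605/7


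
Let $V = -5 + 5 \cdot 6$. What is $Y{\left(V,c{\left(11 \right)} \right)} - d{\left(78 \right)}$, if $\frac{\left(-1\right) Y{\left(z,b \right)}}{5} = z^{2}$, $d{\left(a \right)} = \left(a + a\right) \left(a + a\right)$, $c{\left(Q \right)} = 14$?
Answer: $-27461$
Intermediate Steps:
$V = 25$ ($V = -5 + 30 = 25$)
$d{\left(a \right)} = 4 a^{2}$ ($d{\left(a \right)} = 2 a 2 a = 4 a^{2}$)
$Y{\left(z,b \right)} = - 5 z^{2}$
$Y{\left(V,c{\left(11 \right)} \right)} - d{\left(78 \right)} = - 5 \cdot 25^{2} - 4 \cdot 78^{2} = \left(-5\right) 625 - 4 \cdot 6084 = -3125 - 24336 = -27461$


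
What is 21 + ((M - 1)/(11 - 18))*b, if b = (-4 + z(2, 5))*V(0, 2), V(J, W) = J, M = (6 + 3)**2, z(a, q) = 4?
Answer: 21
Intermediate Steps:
M = 81 (M = 9**2 = 81)
b = 0 (b = (-4 + 4)*0 = 0*0 = 0)
21 + ((M - 1)/(11 - 18))*b = 21 + ((81 - 1)/(11 - 18))*0 = 21 + (80/(-7))*0 = 21 + (80*(-1/7))*0 = 21 - 80/7*0 = 21 + 0 = 21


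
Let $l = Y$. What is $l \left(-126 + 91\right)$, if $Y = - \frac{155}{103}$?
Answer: $\frac{5425}{103} \approx 52.67$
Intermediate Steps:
$Y = - \frac{155}{103}$ ($Y = \left(-155\right) \frac{1}{103} = - \frac{155}{103} \approx -1.5049$)
$l = - \frac{155}{103} \approx -1.5049$
$l \left(-126 + 91\right) = - \frac{155 \left(-126 + 91\right)}{103} = \left(- \frac{155}{103}\right) \left(-35\right) = \frac{5425}{103}$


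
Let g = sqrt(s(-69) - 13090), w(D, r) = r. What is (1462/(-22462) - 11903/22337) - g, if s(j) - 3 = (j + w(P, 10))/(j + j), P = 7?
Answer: -150010940/250866847 - I*sqrt(249220686)/138 ≈ -0.59797 - 114.4*I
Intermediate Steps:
s(j) = 3 + (10 + j)/(2*j) (s(j) = 3 + (j + 10)/(j + j) = 3 + (10 + j)/((2*j)) = 3 + (10 + j)*(1/(2*j)) = 3 + (10 + j)/(2*j))
g = I*sqrt(249220686)/138 (g = sqrt((7/2 + 5/(-69)) - 13090) = sqrt((7/2 + 5*(-1/69)) - 13090) = sqrt((7/2 - 5/69) - 13090) = sqrt(473/138 - 13090) = sqrt(-1805947/138) = I*sqrt(249220686)/138 ≈ 114.4*I)
(1462/(-22462) - 11903/22337) - g = (1462/(-22462) - 11903/22337) - I*sqrt(249220686)/138 = (1462*(-1/22462) - 11903*1/22337) - I*sqrt(249220686)/138 = (-731/11231 - 11903/22337) - I*sqrt(249220686)/138 = -150010940/250866847 - I*sqrt(249220686)/138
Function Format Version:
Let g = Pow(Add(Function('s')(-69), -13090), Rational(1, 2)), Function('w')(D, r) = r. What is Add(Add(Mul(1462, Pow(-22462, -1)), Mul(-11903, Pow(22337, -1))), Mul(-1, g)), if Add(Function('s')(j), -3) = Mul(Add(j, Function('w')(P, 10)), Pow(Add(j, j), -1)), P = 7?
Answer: Add(Rational(-150010940, 250866847), Mul(Rational(-1, 138), I, Pow(249220686, Rational(1, 2)))) ≈ Add(-0.59797, Mul(-114.40, I))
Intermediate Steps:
Function('s')(j) = Add(3, Mul(Rational(1, 2), Pow(j, -1), Add(10, j))) (Function('s')(j) = Add(3, Mul(Add(j, 10), Pow(Add(j, j), -1))) = Add(3, Mul(Add(10, j), Pow(Mul(2, j), -1))) = Add(3, Mul(Add(10, j), Mul(Rational(1, 2), Pow(j, -1)))) = Add(3, Mul(Rational(1, 2), Pow(j, -1), Add(10, j))))
g = Mul(Rational(1, 138), I, Pow(249220686, Rational(1, 2))) (g = Pow(Add(Add(Rational(7, 2), Mul(5, Pow(-69, -1))), -13090), Rational(1, 2)) = Pow(Add(Add(Rational(7, 2), Mul(5, Rational(-1, 69))), -13090), Rational(1, 2)) = Pow(Add(Add(Rational(7, 2), Rational(-5, 69)), -13090), Rational(1, 2)) = Pow(Add(Rational(473, 138), -13090), Rational(1, 2)) = Pow(Rational(-1805947, 138), Rational(1, 2)) = Mul(Rational(1, 138), I, Pow(249220686, Rational(1, 2))) ≈ Mul(114.40, I))
Add(Add(Mul(1462, Pow(-22462, -1)), Mul(-11903, Pow(22337, -1))), Mul(-1, g)) = Add(Add(Mul(1462, Pow(-22462, -1)), Mul(-11903, Pow(22337, -1))), Mul(-1, Mul(Rational(1, 138), I, Pow(249220686, Rational(1, 2))))) = Add(Add(Mul(1462, Rational(-1, 22462)), Mul(-11903, Rational(1, 22337))), Mul(Rational(-1, 138), I, Pow(249220686, Rational(1, 2)))) = Add(Add(Rational(-731, 11231), Rational(-11903, 22337)), Mul(Rational(-1, 138), I, Pow(249220686, Rational(1, 2)))) = Add(Rational(-150010940, 250866847), Mul(Rational(-1, 138), I, Pow(249220686, Rational(1, 2))))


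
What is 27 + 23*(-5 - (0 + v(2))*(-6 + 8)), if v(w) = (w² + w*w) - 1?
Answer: -410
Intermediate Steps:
v(w) = -1 + 2*w² (v(w) = (w² + w²) - 1 = 2*w² - 1 = -1 + 2*w²)
27 + 23*(-5 - (0 + v(2))*(-6 + 8)) = 27 + 23*(-5 - (0 + (-1 + 2*2²))*(-6 + 8)) = 27 + 23*(-5 - (0 + (-1 + 2*4))*2) = 27 + 23*(-5 - (0 + (-1 + 8))*2) = 27 + 23*(-5 - (0 + 7)*2) = 27 + 23*(-5 - 7*2) = 27 + 23*(-5 - 1*14) = 27 + 23*(-5 - 14) = 27 + 23*(-19) = 27 - 437 = -410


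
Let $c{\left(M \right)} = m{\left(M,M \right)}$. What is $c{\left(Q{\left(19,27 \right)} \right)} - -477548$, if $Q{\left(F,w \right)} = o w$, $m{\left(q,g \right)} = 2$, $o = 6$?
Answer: $477550$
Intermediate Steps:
$Q{\left(F,w \right)} = 6 w$
$c{\left(M \right)} = 2$
$c{\left(Q{\left(19,27 \right)} \right)} - -477548 = 2 - -477548 = 2 + 477548 = 477550$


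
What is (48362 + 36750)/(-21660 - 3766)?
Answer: -42556/12713 ≈ -3.3474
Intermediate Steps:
(48362 + 36750)/(-21660 - 3766) = 85112/(-25426) = 85112*(-1/25426) = -42556/12713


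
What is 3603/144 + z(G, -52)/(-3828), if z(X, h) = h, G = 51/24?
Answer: 383327/15312 ≈ 25.034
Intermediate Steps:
G = 17/8 (G = 51*(1/24) = 17/8 ≈ 2.1250)
3603/144 + z(G, -52)/(-3828) = 3603/144 - 52/(-3828) = 3603*(1/144) - 52*(-1/3828) = 1201/48 + 13/957 = 383327/15312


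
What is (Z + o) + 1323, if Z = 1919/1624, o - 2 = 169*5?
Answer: 3525999/1624 ≈ 2171.2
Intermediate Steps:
o = 847 (o = 2 + 169*5 = 2 + 845 = 847)
Z = 1919/1624 (Z = 1919*(1/1624) = 1919/1624 ≈ 1.1817)
(Z + o) + 1323 = (1919/1624 + 847) + 1323 = 1377447/1624 + 1323 = 3525999/1624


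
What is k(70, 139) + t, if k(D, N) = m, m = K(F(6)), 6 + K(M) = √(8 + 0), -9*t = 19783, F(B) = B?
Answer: -19837/9 + 2*√2 ≈ -2201.3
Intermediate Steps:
t = -19783/9 (t = -⅑*19783 = -19783/9 ≈ -2198.1)
K(M) = -6 + 2*√2 (K(M) = -6 + √(8 + 0) = -6 + √8 = -6 + 2*√2)
m = -6 + 2*√2 ≈ -3.1716
k(D, N) = -6 + 2*√2
k(70, 139) + t = (-6 + 2*√2) - 19783/9 = -19837/9 + 2*√2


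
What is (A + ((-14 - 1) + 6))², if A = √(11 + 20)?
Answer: (-9 + √31)² ≈ 11.780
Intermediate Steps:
A = √31 ≈ 5.5678
(A + ((-14 - 1) + 6))² = (√31 + ((-14 - 1) + 6))² = (√31 + (-15 + 6))² = (√31 - 9)² = (-9 + √31)²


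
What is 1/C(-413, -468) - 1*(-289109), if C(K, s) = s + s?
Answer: 270606023/936 ≈ 2.8911e+5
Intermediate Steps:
C(K, s) = 2*s
1/C(-413, -468) - 1*(-289109) = 1/(2*(-468)) - 1*(-289109) = 1/(-936) + 289109 = -1/936 + 289109 = 270606023/936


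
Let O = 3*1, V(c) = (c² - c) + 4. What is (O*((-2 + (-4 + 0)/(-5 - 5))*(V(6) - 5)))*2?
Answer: -1392/5 ≈ -278.40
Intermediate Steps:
V(c) = 4 + c² - c
O = 3
(O*((-2 + (-4 + 0)/(-5 - 5))*(V(6) - 5)))*2 = (3*((-2 + (-4 + 0)/(-5 - 5))*((4 + 6² - 1*6) - 5)))*2 = (3*((-2 - 4/(-10))*((4 + 36 - 6) - 5)))*2 = (3*((-2 - 4*(-⅒))*(34 - 5)))*2 = (3*((-2 + ⅖)*29))*2 = (3*(-8/5*29))*2 = (3*(-232/5))*2 = -696/5*2 = -1392/5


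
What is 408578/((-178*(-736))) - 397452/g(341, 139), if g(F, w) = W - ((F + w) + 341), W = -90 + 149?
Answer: 4365060671/8319008 ≈ 524.71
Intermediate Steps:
W = 59
g(F, w) = -282 - F - w (g(F, w) = 59 - ((F + w) + 341) = 59 - (341 + F + w) = 59 + (-341 - F - w) = -282 - F - w)
408578/((-178*(-736))) - 397452/g(341, 139) = 408578/((-178*(-736))) - 397452/(-282 - 1*341 - 1*139) = 408578/131008 - 397452/(-282 - 341 - 139) = 408578*(1/131008) - 397452/(-762) = 204289/65504 - 397452*(-1/762) = 204289/65504 + 66242/127 = 4365060671/8319008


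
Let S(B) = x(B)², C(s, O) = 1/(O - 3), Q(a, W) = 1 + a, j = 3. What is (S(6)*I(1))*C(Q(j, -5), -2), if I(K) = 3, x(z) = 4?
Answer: -48/5 ≈ -9.6000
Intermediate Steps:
C(s, O) = 1/(-3 + O)
S(B) = 16 (S(B) = 4² = 16)
(S(6)*I(1))*C(Q(j, -5), -2) = (16*3)/(-3 - 2) = 48/(-5) = 48*(-⅕) = -48/5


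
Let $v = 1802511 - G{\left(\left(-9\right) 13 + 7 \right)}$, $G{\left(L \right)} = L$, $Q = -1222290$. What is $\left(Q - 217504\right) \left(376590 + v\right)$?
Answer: $-3137614922534$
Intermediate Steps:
$v = 1802621$ ($v = 1802511 - \left(\left(-9\right) 13 + 7\right) = 1802511 - \left(-117 + 7\right) = 1802511 - -110 = 1802511 + 110 = 1802621$)
$\left(Q - 217504\right) \left(376590 + v\right) = \left(-1222290 - 217504\right) \left(376590 + 1802621\right) = \left(-1439794\right) 2179211 = -3137614922534$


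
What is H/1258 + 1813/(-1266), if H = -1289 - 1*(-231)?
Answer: -1810091/796314 ≈ -2.2731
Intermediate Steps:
H = -1058 (H = -1289 + 231 = -1058)
H/1258 + 1813/(-1266) = -1058/1258 + 1813/(-1266) = -1058*1/1258 + 1813*(-1/1266) = -529/629 - 1813/1266 = -1810091/796314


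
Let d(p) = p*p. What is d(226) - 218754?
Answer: -167678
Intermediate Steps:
d(p) = p**2
d(226) - 218754 = 226**2 - 218754 = 51076 - 218754 = -167678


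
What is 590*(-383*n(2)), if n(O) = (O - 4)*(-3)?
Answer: -1355820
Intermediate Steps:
n(O) = 12 - 3*O (n(O) = (-4 + O)*(-3) = 12 - 3*O)
590*(-383*n(2)) = 590*(-383*(12 - 3*2)) = 590*(-383*(12 - 6)) = 590*(-383*6) = 590*(-2298) = -1355820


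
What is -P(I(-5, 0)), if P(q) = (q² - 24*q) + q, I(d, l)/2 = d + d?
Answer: -860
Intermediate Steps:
I(d, l) = 4*d (I(d, l) = 2*(d + d) = 2*(2*d) = 4*d)
P(q) = q² - 23*q
-P(I(-5, 0)) = -4*(-5)*(-23 + 4*(-5)) = -(-20)*(-23 - 20) = -(-20)*(-43) = -1*860 = -860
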